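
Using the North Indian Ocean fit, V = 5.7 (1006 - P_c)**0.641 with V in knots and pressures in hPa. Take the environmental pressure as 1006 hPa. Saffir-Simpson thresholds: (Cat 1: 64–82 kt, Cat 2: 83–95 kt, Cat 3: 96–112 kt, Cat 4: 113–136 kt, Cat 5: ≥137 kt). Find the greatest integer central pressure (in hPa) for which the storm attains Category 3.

Category 3 begins at V = 96 kt.
Required ΔP = (96/5.7)^(1/0.641) = 16.842^1.560 ≈ 81.89 hPa.
P_c ≤ 1006 − 81.89 = 924.11, so the highest integer P_c is 924 hPa.

924 hPa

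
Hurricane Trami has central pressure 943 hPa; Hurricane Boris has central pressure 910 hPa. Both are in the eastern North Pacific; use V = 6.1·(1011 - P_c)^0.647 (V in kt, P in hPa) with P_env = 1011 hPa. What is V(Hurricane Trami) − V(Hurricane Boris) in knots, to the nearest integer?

-27 kt

Hurricane Trami: ΔP = 68; V ≈ 6.1 × 68^0.647 ≈ 93.53 kt.
Hurricane Boris: ΔP = 101; V ≈ 6.1 × 101^0.647 ≈ 120.82 kt.
Difference ≈ 93.53 − 120.82 = -27.29 → -27 kt.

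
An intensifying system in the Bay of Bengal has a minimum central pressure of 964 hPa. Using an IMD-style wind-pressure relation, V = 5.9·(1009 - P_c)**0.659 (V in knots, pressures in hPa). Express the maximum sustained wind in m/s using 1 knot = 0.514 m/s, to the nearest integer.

ΔP = 1009 − 964 = 45 hPa.
V ≈ 5.9 × 45^0.659 = 5.9 × 12.288 ≈ 72.497 kt.
72.497 × 0.514 ≈ 37.26 m/s → 37 m/s.

37 m/s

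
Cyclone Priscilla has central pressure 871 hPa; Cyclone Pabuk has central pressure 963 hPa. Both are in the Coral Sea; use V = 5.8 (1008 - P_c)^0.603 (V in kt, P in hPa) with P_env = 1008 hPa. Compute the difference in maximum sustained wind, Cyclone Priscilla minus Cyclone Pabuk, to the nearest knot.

55 kt

Cyclone Priscilla: ΔP = 137; V ≈ 5.8 × 137^0.603 ≈ 112.69 kt.
Cyclone Pabuk: ΔP = 45; V ≈ 5.8 × 45^0.603 ≈ 57.59 kt.
Difference ≈ 112.69 − 57.59 = 55.10 → 55 kt.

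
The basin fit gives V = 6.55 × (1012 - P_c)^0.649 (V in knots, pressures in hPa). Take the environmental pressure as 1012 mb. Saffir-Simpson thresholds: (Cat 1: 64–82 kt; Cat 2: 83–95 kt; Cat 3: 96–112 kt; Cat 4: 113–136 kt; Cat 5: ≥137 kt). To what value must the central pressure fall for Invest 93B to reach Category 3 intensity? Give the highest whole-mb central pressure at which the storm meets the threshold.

Category 3 begins at V = 96 kt.
Required ΔP = (96/6.55)^(1/0.649) = 14.656^1.541 ≈ 62.61 mb.
P_c ≤ 1012 − 62.61 = 949.39, so the highest integer P_c is 949 mb.

949 mb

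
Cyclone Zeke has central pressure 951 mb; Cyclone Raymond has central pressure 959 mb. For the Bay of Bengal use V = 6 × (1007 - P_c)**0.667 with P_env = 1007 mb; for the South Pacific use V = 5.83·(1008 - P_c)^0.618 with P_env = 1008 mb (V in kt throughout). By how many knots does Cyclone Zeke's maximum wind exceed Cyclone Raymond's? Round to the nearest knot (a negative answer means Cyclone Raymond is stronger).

23 kt

Cyclone Zeke: ΔP = 56; V ≈ 6 × 56^0.667 ≈ 87.94 kt.
Cyclone Raymond: ΔP = 49; V ≈ 5.83 × 49^0.618 ≈ 64.60 kt.
Difference ≈ 87.94 − 64.60 = 23.34 → 23 kt.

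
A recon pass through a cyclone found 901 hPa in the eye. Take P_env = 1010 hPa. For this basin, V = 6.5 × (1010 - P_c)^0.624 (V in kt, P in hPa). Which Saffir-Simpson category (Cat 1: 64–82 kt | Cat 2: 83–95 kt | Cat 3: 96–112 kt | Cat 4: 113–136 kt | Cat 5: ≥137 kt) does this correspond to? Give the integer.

ΔP = 1010 − 901 = 109 hPa.
V ≈ 6.5 × 109^0.624 = 6.5 × 18.68 ≈ 121 kt.
121 kt falls in the Category 4 band.

4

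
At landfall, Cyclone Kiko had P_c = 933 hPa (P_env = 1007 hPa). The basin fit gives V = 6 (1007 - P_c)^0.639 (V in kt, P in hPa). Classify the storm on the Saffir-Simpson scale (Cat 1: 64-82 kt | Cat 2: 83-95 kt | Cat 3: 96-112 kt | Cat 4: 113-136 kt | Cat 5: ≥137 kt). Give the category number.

2

ΔP = 1007 − 933 = 74 hPa.
V ≈ 6 × 74^0.639 = 6 × 15.65 ≈ 94 kt.
94 kt falls in the Category 2 band.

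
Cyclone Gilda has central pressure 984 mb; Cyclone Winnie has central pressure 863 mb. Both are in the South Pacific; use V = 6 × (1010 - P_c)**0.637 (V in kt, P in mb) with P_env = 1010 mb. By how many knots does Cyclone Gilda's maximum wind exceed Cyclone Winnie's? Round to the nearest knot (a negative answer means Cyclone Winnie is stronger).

Cyclone Gilda: ΔP = 26; V ≈ 6 × 26^0.637 ≈ 47.81 kt.
Cyclone Winnie: ΔP = 147; V ≈ 6 × 147^0.637 ≈ 144.12 kt.
Difference ≈ 47.81 − 144.12 = -96.31 → -96 kt.

-96 kt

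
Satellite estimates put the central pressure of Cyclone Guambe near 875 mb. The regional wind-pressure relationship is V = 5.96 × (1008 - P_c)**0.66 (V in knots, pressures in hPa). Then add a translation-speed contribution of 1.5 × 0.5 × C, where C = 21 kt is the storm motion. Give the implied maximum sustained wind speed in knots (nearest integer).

166 kt

ΔP = 1008 − 875 = 133 mb.
133^0.66 ≈ 25.220.
V ≈ 5.96 × 25.220 ≈ 150.3 kt.
Translation term: 1.5 × 0.5 × 21 = 15.75 kt.
Corrected V ≈ 166.05 kt → 166 kt.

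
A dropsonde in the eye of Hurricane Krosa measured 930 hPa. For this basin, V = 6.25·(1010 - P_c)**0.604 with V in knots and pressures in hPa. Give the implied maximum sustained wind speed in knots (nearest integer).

88 kt

ΔP = 1010 − 930 = 80 hPa.
80^0.604 ≈ 14.108.
V ≈ 6.25 × 14.108 ≈ 88.2 kt.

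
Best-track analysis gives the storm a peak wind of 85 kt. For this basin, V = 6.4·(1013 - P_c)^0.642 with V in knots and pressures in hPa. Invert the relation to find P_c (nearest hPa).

957 hPa

ΔP = (V / 6.4)^(1/0.642) = (85/6.4)^1.558.
85/6.4 = 13.281; 13.281^1.558 ≈ 56.18 hPa.
P_c = 1013 − 56.18 = 956.82 ≈ 957 hPa.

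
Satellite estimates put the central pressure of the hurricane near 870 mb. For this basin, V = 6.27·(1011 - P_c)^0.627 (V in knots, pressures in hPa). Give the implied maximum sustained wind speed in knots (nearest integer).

140 kt

ΔP = 1011 − 870 = 141 mb.
141^0.627 ≈ 22.262.
V ≈ 6.27 × 22.262 ≈ 139.6 kt.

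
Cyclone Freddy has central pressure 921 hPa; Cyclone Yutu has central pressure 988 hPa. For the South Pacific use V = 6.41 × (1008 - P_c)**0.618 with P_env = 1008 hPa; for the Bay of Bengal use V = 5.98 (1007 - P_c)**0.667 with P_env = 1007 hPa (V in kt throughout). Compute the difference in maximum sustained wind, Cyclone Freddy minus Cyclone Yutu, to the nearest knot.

59 kt

Cyclone Freddy: ΔP = 87; V ≈ 6.41 × 87^0.618 ≈ 101.27 kt.
Cyclone Yutu: ΔP = 19; V ≈ 5.98 × 19^0.667 ≈ 42.62 kt.
Difference ≈ 101.27 − 42.62 = 58.65 → 59 kt.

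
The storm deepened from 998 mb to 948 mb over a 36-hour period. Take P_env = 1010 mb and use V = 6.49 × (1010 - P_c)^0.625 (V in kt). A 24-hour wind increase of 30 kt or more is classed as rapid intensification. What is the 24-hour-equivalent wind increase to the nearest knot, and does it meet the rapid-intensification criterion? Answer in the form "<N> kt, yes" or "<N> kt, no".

V₁: ΔP = 12, V ≈ 6.49 × 12^0.625 ≈ 30.67 kt.
V₂: ΔP = 62, V ≈ 6.49 × 62^0.625 ≈ 85.60 kt.
ΔV over 36 h = 54.93 kt → 24 h equivalent = 54.93 × 24/36 ≈ 36.62 kt.
37 kt ≥ 30 kt ⇒ rapid intensification.

37 kt, yes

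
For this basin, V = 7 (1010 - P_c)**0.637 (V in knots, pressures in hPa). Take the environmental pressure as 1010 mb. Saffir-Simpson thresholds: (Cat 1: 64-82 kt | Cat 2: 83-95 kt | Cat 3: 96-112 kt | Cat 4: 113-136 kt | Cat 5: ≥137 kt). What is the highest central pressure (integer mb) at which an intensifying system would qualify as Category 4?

Category 4 begins at V = 113 kt.
Required ΔP = (113/7)^(1/0.637) = 16.143^1.570 ≈ 78.77 mb.
P_c ≤ 1010 − 78.77 = 931.23, so the highest integer P_c is 931 mb.

931 mb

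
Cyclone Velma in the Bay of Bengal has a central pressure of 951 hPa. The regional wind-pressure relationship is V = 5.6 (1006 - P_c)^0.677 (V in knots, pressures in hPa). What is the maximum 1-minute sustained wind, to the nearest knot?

ΔP = 1006 − 951 = 55 hPa.
55^0.677 ≈ 15.074.
V ≈ 5.6 × 15.074 ≈ 84.4 kt.

84 kt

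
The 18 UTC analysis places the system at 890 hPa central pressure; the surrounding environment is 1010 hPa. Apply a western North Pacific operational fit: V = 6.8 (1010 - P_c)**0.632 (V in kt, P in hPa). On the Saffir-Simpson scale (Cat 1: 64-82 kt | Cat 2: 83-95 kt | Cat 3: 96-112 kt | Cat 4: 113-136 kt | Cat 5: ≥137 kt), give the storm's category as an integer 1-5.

5

ΔP = 1010 − 890 = 120 hPa.
V ≈ 6.8 × 120^0.632 = 6.8 × 20.61 ≈ 140 kt.
140 kt falls in the Category 5 band.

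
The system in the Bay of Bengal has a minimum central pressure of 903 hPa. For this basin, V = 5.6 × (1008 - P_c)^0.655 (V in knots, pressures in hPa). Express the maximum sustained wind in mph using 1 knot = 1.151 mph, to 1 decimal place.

ΔP = 1008 − 903 = 105 hPa.
V ≈ 5.6 × 105^0.655 = 5.6 × 21.080 ≈ 118.050 kt.
118.050 × 1.151 ≈ 135.88 mph → 135.9 mph.

135.9 mph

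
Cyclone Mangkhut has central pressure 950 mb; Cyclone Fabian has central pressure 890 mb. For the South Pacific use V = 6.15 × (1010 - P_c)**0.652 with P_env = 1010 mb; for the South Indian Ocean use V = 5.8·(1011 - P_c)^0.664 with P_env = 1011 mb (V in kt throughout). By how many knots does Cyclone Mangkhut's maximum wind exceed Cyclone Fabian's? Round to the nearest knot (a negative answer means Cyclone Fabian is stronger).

Cyclone Mangkhut: ΔP = 60; V ≈ 6.15 × 60^0.652 ≈ 88.76 kt.
Cyclone Fabian: ΔP = 121; V ≈ 5.8 × 121^0.664 ≈ 140.09 kt.
Difference ≈ 88.76 − 140.09 = -51.33 → -51 kt.

-51 kt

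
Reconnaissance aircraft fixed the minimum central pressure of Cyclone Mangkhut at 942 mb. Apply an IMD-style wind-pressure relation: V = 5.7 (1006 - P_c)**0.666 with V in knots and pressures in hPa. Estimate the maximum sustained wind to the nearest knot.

ΔP = 1006 − 942 = 64 mb.
64^0.666 ≈ 15.956.
V ≈ 5.7 × 15.956 ≈ 90.9 kt.

91 kt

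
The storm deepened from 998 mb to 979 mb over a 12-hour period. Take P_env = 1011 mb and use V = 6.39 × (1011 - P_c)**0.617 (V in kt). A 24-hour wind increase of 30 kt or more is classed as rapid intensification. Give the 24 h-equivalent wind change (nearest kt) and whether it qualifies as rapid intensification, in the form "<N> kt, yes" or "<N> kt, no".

46 kt, yes

V₁: ΔP = 13, V ≈ 6.39 × 13^0.617 ≈ 31.10 kt.
V₂: ΔP = 32, V ≈ 6.39 × 32^0.617 ≈ 54.22 kt.
ΔV over 12 h = 23.12 kt → 24 h equivalent = 23.12 × 24/12 ≈ 46.24 kt.
46 kt ≥ 30 kt ⇒ rapid intensification.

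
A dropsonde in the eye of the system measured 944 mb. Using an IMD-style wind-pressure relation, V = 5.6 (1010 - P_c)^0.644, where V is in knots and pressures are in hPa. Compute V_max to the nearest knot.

83 kt

ΔP = 1010 − 944 = 66 mb.
66^0.644 ≈ 14.852.
V ≈ 5.6 × 14.852 ≈ 83.2 kt.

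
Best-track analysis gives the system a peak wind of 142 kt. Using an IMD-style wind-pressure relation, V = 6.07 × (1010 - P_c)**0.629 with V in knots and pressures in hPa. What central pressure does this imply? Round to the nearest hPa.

860 hPa

ΔP = (V / 6.07)^(1/0.629) = (142/6.07)^1.590.
142/6.07 = 23.394; 23.394^1.590 ≈ 150.19 hPa.
P_c = 1010 − 150.19 = 859.81 ≈ 860 hPa.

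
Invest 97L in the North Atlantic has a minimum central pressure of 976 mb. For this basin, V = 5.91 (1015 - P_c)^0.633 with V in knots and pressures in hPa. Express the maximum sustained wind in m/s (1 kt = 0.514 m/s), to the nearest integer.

ΔP = 1015 − 976 = 39 mb.
V ≈ 5.91 × 39^0.633 = 5.91 × 10.166 ≈ 60.080 kt.
60.080 × 0.514 ≈ 30.88 m/s → 31 m/s.

31 m/s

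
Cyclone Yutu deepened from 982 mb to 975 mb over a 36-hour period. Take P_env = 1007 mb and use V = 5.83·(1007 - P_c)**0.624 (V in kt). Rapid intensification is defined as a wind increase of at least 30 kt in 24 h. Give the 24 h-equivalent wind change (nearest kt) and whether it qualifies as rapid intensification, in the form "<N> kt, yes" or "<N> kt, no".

5 kt, no

V₁: ΔP = 25, V ≈ 5.83 × 25^0.624 ≈ 43.45 kt.
V₂: ΔP = 32, V ≈ 5.83 × 32^0.624 ≈ 50.69 kt.
ΔV over 36 h = 7.24 kt → 24 h equivalent = 7.24 × 24/36 ≈ 4.83 kt.
5 kt < 30 kt ⇒ not rapid intensification.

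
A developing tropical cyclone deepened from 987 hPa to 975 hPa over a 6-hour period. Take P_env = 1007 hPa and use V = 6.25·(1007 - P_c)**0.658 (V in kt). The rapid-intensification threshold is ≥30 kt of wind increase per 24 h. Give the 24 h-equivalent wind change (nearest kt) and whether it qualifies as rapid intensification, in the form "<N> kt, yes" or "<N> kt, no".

V₁: ΔP = 20, V ≈ 6.25 × 20^0.658 ≈ 44.87 kt.
V₂: ΔP = 32, V ≈ 6.25 × 32^0.658 ≈ 61.13 kt.
ΔV over 6 h = 16.26 kt → 24 h equivalent = 16.26 × 24/6 ≈ 65.04 kt.
65 kt ≥ 30 kt ⇒ rapid intensification.

65 kt, yes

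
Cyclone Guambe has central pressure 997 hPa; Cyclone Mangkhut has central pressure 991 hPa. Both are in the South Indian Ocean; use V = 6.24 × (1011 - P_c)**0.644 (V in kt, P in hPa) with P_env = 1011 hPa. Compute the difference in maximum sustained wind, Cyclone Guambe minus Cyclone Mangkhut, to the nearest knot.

-9 kt

Cyclone Guambe: ΔP = 14; V ≈ 6.24 × 14^0.644 ≈ 34.14 kt.
Cyclone Mangkhut: ΔP = 20; V ≈ 6.24 × 20^0.644 ≈ 42.96 kt.
Difference ≈ 34.14 − 42.96 = -8.82 → -9 kt.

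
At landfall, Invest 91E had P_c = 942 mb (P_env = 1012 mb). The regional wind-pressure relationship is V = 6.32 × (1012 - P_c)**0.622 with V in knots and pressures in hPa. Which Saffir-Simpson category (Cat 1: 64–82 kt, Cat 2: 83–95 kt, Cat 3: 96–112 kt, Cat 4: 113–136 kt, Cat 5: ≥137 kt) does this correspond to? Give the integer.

ΔP = 1012 − 942 = 70 mb.
V ≈ 6.32 × 70^0.622 = 6.32 × 14.05 ≈ 89 kt.
89 kt falls in the Category 2 band.

2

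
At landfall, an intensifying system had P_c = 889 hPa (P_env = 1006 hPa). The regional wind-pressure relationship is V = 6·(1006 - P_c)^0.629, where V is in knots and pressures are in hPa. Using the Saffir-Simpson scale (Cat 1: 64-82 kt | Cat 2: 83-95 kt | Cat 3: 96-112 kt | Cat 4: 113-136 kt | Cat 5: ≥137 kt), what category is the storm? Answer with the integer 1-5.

4

ΔP = 1006 − 889 = 117 hPa.
V ≈ 6 × 117^0.629 = 6 × 19.99 ≈ 120 kt.
120 kt falls in the Category 4 band.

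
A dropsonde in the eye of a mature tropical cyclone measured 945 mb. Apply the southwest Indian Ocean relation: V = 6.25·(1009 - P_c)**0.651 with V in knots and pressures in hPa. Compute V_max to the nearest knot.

94 kt

ΔP = 1009 − 945 = 64 mb.
64^0.651 ≈ 14.991.
V ≈ 6.25 × 14.991 ≈ 93.7 kt.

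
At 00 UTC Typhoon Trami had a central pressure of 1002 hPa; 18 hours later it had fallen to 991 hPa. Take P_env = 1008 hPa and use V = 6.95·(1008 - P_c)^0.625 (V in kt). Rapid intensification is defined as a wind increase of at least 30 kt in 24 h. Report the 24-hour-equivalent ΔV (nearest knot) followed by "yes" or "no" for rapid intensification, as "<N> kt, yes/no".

26 kt, no

V₁: ΔP = 6, V ≈ 6.95 × 6^0.625 ≈ 21.30 kt.
V₂: ΔP = 17, V ≈ 6.95 × 17^0.625 ≈ 40.83 kt.
ΔV over 18 h = 19.53 kt → 24 h equivalent = 19.53 × 24/18 ≈ 26.04 kt.
26 kt < 30 kt ⇒ not rapid intensification.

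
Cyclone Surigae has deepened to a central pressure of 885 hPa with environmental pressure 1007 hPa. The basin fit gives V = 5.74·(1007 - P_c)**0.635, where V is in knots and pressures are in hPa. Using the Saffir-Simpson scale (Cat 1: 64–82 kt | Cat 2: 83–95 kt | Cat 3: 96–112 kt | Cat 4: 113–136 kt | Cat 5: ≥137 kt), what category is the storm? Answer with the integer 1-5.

4

ΔP = 1007 − 885 = 122 hPa.
V ≈ 5.74 × 122^0.635 = 5.74 × 21.13 ≈ 121 kt.
121 kt falls in the Category 4 band.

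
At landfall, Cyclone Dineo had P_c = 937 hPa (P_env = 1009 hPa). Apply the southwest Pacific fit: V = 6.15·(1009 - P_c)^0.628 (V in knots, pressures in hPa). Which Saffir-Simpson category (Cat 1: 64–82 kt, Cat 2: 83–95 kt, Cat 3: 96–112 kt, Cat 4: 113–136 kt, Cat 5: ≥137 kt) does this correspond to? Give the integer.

ΔP = 1009 − 937 = 72 hPa.
V ≈ 6.15 × 72^0.628 = 6.15 × 14.67 ≈ 90 kt.
90 kt falls in the Category 2 band.

2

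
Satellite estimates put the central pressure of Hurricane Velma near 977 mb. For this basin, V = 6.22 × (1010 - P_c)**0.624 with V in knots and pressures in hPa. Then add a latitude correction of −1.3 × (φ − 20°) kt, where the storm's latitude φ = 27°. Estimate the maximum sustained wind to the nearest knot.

46 kt

ΔP = 1010 − 977 = 33 mb.
33^0.624 ≈ 8.862.
V ≈ 6.22 × 8.862 ≈ 55.1 kt.
Latitude correction: −1.3 × (27 − 20) = -9.1 kt.
Corrected V ≈ 46 kt → 46 kt.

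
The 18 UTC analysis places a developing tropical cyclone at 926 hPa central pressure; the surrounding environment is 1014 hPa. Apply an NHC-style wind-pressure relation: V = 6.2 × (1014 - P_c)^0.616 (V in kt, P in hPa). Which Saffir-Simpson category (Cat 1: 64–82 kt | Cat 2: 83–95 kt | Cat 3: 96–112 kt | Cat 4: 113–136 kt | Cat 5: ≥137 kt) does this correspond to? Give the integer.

ΔP = 1014 − 926 = 88 hPa.
V ≈ 6.2 × 88^0.616 = 6.2 × 15.77 ≈ 98 kt.
98 kt falls in the Category 3 band.

3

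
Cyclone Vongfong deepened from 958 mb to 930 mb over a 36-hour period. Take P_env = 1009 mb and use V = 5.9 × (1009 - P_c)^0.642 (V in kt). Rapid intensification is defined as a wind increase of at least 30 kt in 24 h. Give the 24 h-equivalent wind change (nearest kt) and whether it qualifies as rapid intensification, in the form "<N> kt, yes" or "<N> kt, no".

V₁: ΔP = 51, V ≈ 5.9 × 51^0.642 ≈ 73.64 kt.
V₂: ΔP = 79, V ≈ 5.9 × 79^0.642 ≈ 97.53 kt.
ΔV over 36 h = 23.89 kt → 24 h equivalent = 23.89 × 24/36 ≈ 15.93 kt.
16 kt < 30 kt ⇒ not rapid intensification.

16 kt, no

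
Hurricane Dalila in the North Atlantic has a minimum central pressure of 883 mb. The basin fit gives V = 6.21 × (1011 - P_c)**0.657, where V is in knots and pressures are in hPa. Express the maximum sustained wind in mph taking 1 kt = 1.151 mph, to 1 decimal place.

173.2 mph

ΔP = 1011 − 883 = 128 mb.
V ≈ 6.21 × 128^0.657 = 6.21 × 24.235 ≈ 150.497 kt.
150.497 × 1.151 ≈ 173.22 mph → 173.2 mph.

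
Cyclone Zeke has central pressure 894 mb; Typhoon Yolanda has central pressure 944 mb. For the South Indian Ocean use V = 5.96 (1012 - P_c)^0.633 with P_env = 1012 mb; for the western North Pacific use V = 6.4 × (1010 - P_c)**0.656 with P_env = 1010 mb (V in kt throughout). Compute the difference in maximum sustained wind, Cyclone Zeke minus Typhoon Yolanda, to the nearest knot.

22 kt

Cyclone Zeke: ΔP = 118; V ≈ 5.96 × 118^0.633 ≈ 122.11 kt.
Typhoon Yolanda: ΔP = 66; V ≈ 6.4 × 66^0.656 ≈ 99.95 kt.
Difference ≈ 122.11 − 99.95 = 22.16 → 22 kt.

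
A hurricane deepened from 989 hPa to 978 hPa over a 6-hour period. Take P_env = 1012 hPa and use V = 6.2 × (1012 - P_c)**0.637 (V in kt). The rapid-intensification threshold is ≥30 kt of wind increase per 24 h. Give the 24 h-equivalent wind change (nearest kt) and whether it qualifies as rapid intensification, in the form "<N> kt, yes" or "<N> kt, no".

V₁: ΔP = 23, V ≈ 6.2 × 23^0.637 ≈ 45.69 kt.
V₂: ΔP = 34, V ≈ 6.2 × 34^0.637 ≈ 58.61 kt.
ΔV over 6 h = 12.92 kt → 24 h equivalent = 12.92 × 24/6 ≈ 51.68 kt.
52 kt ≥ 30 kt ⇒ rapid intensification.

52 kt, yes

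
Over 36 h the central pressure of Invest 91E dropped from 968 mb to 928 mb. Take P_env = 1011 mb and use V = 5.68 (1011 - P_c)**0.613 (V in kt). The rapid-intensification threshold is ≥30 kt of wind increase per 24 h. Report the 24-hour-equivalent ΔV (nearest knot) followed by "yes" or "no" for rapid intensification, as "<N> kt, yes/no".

19 kt, no

V₁: ΔP = 43, V ≈ 5.68 × 43^0.613 ≈ 56.97 kt.
V₂: ΔP = 83, V ≈ 5.68 × 83^0.613 ≈ 85.26 kt.
ΔV over 36 h = 28.29 kt → 24 h equivalent = 28.29 × 24/36 ≈ 18.86 kt.
19 kt < 30 kt ⇒ not rapid intensification.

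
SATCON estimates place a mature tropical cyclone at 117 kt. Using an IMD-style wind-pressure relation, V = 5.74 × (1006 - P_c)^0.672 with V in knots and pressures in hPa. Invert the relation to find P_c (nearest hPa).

917 hPa

ΔP = (V / 5.74)^(1/0.672) = (117/5.74)^1.488.
117/5.74 = 20.383; 20.383^1.488 ≈ 88.78 hPa.
P_c = 1006 − 88.78 = 917.22 ≈ 917 hPa.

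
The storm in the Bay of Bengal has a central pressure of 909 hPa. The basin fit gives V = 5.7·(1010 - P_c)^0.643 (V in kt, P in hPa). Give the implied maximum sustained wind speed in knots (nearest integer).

ΔP = 1010 − 909 = 101 hPa.
101^0.643 ≈ 19.444.
V ≈ 5.7 × 19.444 ≈ 110.8 kt.

111 kt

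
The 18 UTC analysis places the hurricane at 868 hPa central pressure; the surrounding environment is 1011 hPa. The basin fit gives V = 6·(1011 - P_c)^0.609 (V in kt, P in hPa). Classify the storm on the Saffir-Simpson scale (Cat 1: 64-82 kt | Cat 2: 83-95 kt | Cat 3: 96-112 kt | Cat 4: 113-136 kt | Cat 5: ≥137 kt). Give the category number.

4

ΔP = 1011 − 868 = 143 hPa.
V ≈ 6 × 143^0.609 = 6 × 20.54 ≈ 123 kt.
123 kt falls in the Category 4 band.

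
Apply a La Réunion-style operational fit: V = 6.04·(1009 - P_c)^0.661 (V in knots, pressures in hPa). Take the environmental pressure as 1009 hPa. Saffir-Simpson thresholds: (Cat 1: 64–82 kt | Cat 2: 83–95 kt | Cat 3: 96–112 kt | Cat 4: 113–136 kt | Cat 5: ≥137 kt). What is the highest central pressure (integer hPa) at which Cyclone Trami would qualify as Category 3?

943 hPa

Category 3 begins at V = 96 kt.
Required ΔP = (96/6.04)^(1/0.661) = 15.894^1.513 ≈ 65.66 hPa.
P_c ≤ 1009 − 65.66 = 943.34, so the highest integer P_c is 943 hPa.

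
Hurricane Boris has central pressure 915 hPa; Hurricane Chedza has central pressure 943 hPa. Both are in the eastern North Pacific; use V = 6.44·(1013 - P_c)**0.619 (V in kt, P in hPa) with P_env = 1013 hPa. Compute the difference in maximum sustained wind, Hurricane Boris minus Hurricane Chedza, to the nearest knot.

21 kt

Hurricane Boris: ΔP = 98; V ≈ 6.44 × 98^0.619 ≈ 110.02 kt.
Hurricane Chedza: ΔP = 70; V ≈ 6.44 × 70^0.619 ≈ 89.33 kt.
Difference ≈ 110.02 − 89.33 = 20.69 → 21 kt.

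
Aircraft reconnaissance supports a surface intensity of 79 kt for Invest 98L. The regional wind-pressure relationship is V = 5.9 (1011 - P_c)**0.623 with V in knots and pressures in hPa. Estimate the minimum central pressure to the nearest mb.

ΔP = (V / 5.9)^(1/0.623) = (79/5.9)^1.605.
79/5.9 = 13.390; 13.390^1.605 ≈ 64.36 mb.
P_c = 1011 − 64.36 = 946.64 ≈ 947 mb.

947 mb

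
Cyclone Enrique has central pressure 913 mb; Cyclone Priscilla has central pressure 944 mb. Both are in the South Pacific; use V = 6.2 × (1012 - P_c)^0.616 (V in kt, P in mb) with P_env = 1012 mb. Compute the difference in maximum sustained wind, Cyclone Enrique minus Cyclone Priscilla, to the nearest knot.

Cyclone Enrique: ΔP = 99; V ≈ 6.2 × 99^0.616 ≈ 105.12 kt.
Cyclone Priscilla: ΔP = 68; V ≈ 6.2 × 68^0.616 ≈ 83.41 kt.
Difference ≈ 105.12 − 83.41 = 21.71 → 22 kt.

22 kt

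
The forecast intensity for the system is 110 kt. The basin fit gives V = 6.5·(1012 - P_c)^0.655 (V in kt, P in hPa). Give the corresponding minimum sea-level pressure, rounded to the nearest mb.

ΔP = (V / 6.5)^(1/0.655) = (110/6.5)^1.527.
110/6.5 = 16.923; 16.923^1.527 ≈ 75.08 mb.
P_c = 1012 − 75.08 = 936.92 ≈ 937 mb.

937 mb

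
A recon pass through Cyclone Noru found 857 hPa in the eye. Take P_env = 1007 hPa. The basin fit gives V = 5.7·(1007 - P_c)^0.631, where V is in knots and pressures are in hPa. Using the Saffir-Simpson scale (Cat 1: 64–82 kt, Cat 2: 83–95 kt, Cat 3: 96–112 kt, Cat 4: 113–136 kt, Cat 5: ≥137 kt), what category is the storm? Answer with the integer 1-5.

ΔP = 1007 − 857 = 150 hPa.
V ≈ 5.7 × 150^0.631 = 5.7 × 23.61 ≈ 135 kt.
135 kt falls in the Category 4 band.

4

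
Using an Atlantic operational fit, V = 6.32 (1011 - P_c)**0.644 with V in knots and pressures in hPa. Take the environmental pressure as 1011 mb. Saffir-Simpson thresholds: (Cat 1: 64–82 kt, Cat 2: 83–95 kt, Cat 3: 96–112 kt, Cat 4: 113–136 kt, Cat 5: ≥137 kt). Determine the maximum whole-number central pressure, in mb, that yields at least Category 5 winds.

892 mb

Category 5 begins at V = 137 kt.
Required ΔP = (137/6.32)^(1/0.644) = 21.677^1.553 ≈ 118.72 mb.
P_c ≤ 1011 − 118.72 = 892.28, so the highest integer P_c is 892 mb.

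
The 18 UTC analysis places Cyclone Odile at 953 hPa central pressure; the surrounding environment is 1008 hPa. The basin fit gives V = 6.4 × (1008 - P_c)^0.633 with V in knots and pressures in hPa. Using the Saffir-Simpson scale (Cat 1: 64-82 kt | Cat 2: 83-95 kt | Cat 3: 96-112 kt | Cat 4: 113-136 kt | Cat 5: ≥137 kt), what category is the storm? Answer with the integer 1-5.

1

ΔP = 1008 − 953 = 55 hPa.
V ≈ 6.4 × 55^0.633 = 6.4 × 12.64 ≈ 81 kt.
81 kt falls in the Category 1 band.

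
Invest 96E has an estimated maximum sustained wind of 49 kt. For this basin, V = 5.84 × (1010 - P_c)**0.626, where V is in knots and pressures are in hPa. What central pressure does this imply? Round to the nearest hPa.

ΔP = (V / 5.84)^(1/0.626) = (49/5.84)^1.597.
49/5.84 = 8.390; 8.390^1.597 ≈ 29.90 hPa.
P_c = 1010 − 29.90 = 980.10 ≈ 980 hPa.

980 hPa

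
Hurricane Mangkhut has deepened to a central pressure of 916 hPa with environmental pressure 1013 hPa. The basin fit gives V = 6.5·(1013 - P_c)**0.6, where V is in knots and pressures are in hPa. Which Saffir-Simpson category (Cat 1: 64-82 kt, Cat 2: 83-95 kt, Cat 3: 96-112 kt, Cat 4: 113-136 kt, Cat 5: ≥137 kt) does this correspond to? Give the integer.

3

ΔP = 1013 − 916 = 97 hPa.
V ≈ 6.5 × 97^0.6 = 6.5 × 15.56 ≈ 101 kt.
101 kt falls in the Category 3 band.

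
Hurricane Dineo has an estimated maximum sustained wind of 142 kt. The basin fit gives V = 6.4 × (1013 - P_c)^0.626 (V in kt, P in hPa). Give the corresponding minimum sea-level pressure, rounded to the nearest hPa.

872 hPa

ΔP = (V / 6.4)^(1/0.626) = (142/6.4)^1.597.
142/6.4 = 22.188; 22.188^1.597 ≈ 141.36 hPa.
P_c = 1013 − 141.36 = 871.64 ≈ 872 hPa.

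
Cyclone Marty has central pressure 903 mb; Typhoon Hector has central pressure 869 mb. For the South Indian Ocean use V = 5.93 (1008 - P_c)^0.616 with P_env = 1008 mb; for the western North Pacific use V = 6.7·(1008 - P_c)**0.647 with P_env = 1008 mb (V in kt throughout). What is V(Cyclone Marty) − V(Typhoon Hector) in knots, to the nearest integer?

Cyclone Marty: ΔP = 105; V ≈ 5.93 × 105^0.616 ≈ 104.26 kt.
Typhoon Hector: ΔP = 139; V ≈ 6.7 × 139^0.647 ≈ 163.16 kt.
Difference ≈ 104.26 − 163.16 = -58.90 → -59 kt.

-59 kt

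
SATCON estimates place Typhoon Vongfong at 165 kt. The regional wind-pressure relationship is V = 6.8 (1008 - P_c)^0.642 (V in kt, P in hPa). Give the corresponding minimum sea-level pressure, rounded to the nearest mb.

864 mb

ΔP = (V / 6.8)^(1/0.642) = (165/6.8)^1.558.
165/6.8 = 24.265; 24.265^1.558 ≈ 143.64 mb.
P_c = 1008 − 143.64 = 864.36 ≈ 864 mb.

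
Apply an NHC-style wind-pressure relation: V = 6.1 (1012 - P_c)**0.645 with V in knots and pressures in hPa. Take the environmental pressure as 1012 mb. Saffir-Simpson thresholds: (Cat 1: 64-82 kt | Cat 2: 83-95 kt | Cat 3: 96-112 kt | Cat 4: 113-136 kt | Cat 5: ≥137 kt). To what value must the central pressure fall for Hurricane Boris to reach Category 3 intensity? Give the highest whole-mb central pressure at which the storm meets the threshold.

940 mb

Category 3 begins at V = 96 kt.
Required ΔP = (96/6.1)^(1/0.645) = 15.738^1.550 ≈ 71.73 mb.
P_c ≤ 1012 − 71.73 = 940.27, so the highest integer P_c is 940 mb.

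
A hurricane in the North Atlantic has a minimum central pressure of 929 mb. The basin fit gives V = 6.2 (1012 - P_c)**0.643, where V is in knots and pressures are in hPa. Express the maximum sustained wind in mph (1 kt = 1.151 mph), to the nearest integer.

ΔP = 1012 − 929 = 83 mb.
V ≈ 6.2 × 83^0.643 = 6.2 × 17.138 ≈ 106.257 kt.
106.257 × 1.151 ≈ 122.30 mph → 122 mph.

122 mph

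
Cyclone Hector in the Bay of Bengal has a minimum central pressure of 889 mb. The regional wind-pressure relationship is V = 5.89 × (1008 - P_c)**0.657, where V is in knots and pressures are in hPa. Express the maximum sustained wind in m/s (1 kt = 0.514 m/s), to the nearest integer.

ΔP = 1008 − 889 = 119 mb.
V ≈ 5.89 × 119^0.657 = 5.89 × 23.101 ≈ 136.066 kt.
136.066 × 0.514 ≈ 69.94 m/s → 70 m/s.

70 m/s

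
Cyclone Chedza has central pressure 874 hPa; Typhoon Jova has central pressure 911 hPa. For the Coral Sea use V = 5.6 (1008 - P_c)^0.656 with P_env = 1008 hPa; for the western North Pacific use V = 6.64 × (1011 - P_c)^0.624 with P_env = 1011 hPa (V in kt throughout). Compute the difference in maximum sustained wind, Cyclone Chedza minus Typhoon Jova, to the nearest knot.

22 kt

Cyclone Chedza: ΔP = 134; V ≈ 5.6 × 134^0.656 ≈ 139.18 kt.
Typhoon Jova: ΔP = 100; V ≈ 6.64 × 100^0.624 ≈ 117.54 kt.
Difference ≈ 139.18 − 117.54 = 21.64 → 22 kt.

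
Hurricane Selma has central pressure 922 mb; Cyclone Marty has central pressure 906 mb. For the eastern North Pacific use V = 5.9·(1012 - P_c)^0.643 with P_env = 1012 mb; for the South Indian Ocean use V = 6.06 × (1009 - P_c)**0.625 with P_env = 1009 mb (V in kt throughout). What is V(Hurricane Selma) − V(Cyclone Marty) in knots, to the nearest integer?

Hurricane Selma: ΔP = 90; V ≈ 5.9 × 90^0.643 ≈ 106.52 kt.
Cyclone Marty: ΔP = 103; V ≈ 6.06 × 103^0.625 ≈ 109.77 kt.
Difference ≈ 106.52 − 109.77 = -3.25 → -3 kt.

-3 kt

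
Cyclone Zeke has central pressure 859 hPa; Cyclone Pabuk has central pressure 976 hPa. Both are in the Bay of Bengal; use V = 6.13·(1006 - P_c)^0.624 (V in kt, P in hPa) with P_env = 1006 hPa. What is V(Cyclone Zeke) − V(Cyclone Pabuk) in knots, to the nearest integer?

Cyclone Zeke: ΔP = 147; V ≈ 6.13 × 147^0.624 ≈ 138.00 kt.
Cyclone Pabuk: ΔP = 30; V ≈ 6.13 × 30^0.624 ≈ 51.19 kt.
Difference ≈ 138.00 − 51.19 = 86.81 → 87 kt.

87 kt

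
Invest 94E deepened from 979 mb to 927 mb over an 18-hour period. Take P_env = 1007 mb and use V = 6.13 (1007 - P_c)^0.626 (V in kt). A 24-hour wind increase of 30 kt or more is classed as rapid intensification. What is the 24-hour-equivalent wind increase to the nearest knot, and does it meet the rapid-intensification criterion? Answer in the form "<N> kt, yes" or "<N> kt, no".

V₁: ΔP = 28, V ≈ 6.13 × 28^0.626 ≈ 49.36 kt.
V₂: ΔP = 80, V ≈ 6.13 × 80^0.626 ≈ 95.23 kt.
ΔV over 18 h = 45.87 kt → 24 h equivalent = 45.87 × 24/18 ≈ 61.16 kt.
61 kt ≥ 30 kt ⇒ rapid intensification.

61 kt, yes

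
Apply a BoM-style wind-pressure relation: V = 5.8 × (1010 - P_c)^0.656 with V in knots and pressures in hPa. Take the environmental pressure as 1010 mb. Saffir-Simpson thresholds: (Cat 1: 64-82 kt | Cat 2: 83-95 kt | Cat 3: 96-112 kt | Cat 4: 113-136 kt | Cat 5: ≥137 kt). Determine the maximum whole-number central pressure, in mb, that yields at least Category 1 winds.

971 mb

Category 1 begins at V = 64 kt.
Required ΔP = (64/5.8)^(1/0.656) = 11.034^1.524 ≈ 38.87 mb.
P_c ≤ 1010 − 38.87 = 971.13, so the highest integer P_c is 971 mb.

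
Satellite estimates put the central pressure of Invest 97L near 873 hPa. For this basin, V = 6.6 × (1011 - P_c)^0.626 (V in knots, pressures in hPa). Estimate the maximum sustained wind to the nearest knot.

ΔP = 1011 − 873 = 138 hPa.
138^0.626 ≈ 21.856.
V ≈ 6.6 × 21.856 ≈ 144.2 kt.

144 kt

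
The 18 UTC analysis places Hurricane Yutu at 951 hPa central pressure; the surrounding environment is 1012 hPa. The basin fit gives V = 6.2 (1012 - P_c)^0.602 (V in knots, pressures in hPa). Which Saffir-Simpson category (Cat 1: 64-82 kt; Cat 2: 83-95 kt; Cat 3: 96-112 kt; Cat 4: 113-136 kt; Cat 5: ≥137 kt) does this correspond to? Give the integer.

ΔP = 1012 − 951 = 61 hPa.
V ≈ 6.2 × 61^0.602 = 6.2 × 11.88 ≈ 74 kt.
74 kt falls in the Category 1 band.

1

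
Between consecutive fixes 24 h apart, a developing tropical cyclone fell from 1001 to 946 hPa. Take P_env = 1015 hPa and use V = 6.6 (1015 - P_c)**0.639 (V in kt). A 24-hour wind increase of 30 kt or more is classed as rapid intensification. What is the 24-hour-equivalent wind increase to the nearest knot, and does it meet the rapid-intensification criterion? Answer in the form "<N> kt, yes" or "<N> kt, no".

63 kt, yes

V₁: ΔP = 14, V ≈ 6.6 × 14^0.639 ≈ 35.64 kt.
V₂: ΔP = 69, V ≈ 6.6 × 69^0.639 ≈ 98.76 kt.
ΔV over 24 h = 63.12 kt → 24 h equivalent = 63.12 × 24/24 ≈ 63.12 kt.
63 kt ≥ 30 kt ⇒ rapid intensification.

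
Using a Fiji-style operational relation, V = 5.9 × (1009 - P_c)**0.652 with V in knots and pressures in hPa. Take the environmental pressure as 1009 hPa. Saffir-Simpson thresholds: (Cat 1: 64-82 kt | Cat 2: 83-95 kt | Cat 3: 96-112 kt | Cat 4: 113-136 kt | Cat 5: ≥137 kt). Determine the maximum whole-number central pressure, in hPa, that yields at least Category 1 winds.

Category 1 begins at V = 64 kt.
Required ΔP = (64/5.9)^(1/0.652) = 10.847^1.534 ≈ 38.72 hPa.
P_c ≤ 1009 − 38.72 = 970.28, so the highest integer P_c is 970 hPa.

970 hPa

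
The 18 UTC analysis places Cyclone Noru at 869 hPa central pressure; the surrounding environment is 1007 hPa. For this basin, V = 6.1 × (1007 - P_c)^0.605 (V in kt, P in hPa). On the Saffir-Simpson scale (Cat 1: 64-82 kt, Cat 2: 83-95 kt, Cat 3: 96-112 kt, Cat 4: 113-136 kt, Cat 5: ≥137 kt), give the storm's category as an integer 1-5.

ΔP = 1007 − 869 = 138 hPa.
V ≈ 6.1 × 138^0.605 = 6.1 × 19.71 ≈ 120 kt.
120 kt falls in the Category 4 band.

4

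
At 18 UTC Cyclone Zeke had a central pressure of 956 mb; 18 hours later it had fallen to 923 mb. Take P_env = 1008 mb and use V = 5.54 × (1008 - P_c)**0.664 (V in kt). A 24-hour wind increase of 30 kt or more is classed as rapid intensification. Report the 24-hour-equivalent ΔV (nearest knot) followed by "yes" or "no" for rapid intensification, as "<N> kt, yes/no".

39 kt, yes

V₁: ΔP = 52, V ≈ 5.54 × 52^0.664 ≈ 76.37 kt.
V₂: ΔP = 85, V ≈ 5.54 × 85^0.664 ≈ 105.84 kt.
ΔV over 18 h = 29.47 kt → 24 h equivalent = 29.47 × 24/18 ≈ 39.29 kt.
39 kt ≥ 30 kt ⇒ rapid intensification.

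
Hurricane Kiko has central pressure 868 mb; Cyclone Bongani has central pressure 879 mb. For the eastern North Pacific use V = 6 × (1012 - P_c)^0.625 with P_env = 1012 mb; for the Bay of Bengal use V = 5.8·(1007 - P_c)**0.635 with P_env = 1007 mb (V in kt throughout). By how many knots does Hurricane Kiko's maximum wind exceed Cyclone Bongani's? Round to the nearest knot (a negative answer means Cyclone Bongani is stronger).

8 kt

Hurricane Kiko: ΔP = 144; V ≈ 6 × 144^0.625 ≈ 134.01 kt.
Cyclone Bongani: ΔP = 128; V ≈ 5.8 × 128^0.635 ≈ 126.33 kt.
Difference ≈ 134.01 − 126.33 = 7.68 → 8 kt.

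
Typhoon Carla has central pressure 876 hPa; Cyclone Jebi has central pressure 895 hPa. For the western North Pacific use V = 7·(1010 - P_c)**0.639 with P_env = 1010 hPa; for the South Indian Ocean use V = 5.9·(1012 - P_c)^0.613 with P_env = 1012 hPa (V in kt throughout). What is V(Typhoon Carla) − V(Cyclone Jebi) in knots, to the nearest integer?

Typhoon Carla: ΔP = 134; V ≈ 7 × 134^0.639 ≈ 160.07 kt.
Cyclone Jebi: ΔP = 117; V ≈ 5.9 × 117^0.613 ≈ 109.31 kt.
Difference ≈ 160.07 − 109.31 = 50.76 → 51 kt.

51 kt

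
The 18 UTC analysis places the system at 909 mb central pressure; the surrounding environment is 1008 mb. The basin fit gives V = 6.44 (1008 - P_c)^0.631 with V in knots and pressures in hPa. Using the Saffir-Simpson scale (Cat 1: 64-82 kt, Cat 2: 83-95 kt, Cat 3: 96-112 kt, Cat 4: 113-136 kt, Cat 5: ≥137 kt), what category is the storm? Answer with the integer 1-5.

ΔP = 1008 − 909 = 99 mb.
V ≈ 6.44 × 99^0.631 = 6.44 × 18.17 ≈ 117 kt.
117 kt falls in the Category 4 band.

4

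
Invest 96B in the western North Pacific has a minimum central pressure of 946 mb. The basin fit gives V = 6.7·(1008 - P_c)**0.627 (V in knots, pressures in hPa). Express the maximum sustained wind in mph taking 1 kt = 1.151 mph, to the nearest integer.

103 mph

ΔP = 1008 − 946 = 62 mb.
V ≈ 6.7 × 62^0.627 = 6.7 × 13.299 ≈ 89.105 kt.
89.105 × 1.151 ≈ 102.56 mph → 103 mph.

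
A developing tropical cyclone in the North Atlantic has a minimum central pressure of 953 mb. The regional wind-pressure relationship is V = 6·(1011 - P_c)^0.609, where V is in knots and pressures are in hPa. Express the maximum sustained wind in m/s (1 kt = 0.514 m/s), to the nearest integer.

37 m/s

ΔP = 1011 − 953 = 58 mb.
V ≈ 6 × 58^0.609 = 6 × 11.856 ≈ 71.134 kt.
71.134 × 0.514 ≈ 36.56 m/s → 37 m/s.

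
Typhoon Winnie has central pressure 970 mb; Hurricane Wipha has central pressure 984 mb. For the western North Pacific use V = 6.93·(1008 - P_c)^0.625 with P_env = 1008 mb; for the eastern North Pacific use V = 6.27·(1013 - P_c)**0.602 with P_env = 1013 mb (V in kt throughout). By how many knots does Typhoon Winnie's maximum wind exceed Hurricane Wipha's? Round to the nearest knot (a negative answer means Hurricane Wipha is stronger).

20 kt

Typhoon Winnie: ΔP = 38; V ≈ 6.93 × 38^0.625 ≈ 67.31 kt.
Hurricane Wipha: ΔP = 29; V ≈ 6.27 × 29^0.602 ≈ 47.60 kt.
Difference ≈ 67.31 − 47.60 = 19.71 → 20 kt.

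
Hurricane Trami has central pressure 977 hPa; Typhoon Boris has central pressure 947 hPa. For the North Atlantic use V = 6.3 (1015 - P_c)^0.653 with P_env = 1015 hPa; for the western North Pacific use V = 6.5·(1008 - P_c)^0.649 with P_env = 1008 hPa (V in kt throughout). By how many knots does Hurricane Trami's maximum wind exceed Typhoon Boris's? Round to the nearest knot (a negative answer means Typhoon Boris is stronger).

Hurricane Trami: ΔP = 38; V ≈ 6.3 × 38^0.653 ≈ 67.75 kt.
Typhoon Boris: ΔP = 61; V ≈ 6.5 × 61^0.649 ≈ 93.67 kt.
Difference ≈ 67.75 − 93.67 = -25.92 → -26 kt.

-26 kt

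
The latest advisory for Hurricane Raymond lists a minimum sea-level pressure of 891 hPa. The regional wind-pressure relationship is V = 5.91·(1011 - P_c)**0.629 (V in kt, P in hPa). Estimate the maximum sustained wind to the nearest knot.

120 kt

ΔP = 1011 − 891 = 120 hPa.
120^0.629 ≈ 20.314.
V ≈ 5.91 × 20.314 ≈ 120.1 kt.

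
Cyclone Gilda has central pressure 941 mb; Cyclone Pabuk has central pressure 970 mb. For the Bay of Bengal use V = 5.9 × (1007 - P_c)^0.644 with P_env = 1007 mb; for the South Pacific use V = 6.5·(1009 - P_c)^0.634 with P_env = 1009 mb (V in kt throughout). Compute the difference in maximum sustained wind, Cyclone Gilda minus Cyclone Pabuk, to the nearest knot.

Cyclone Gilda: ΔP = 66; V ≈ 5.9 × 66^0.644 ≈ 87.63 kt.
Cyclone Pabuk: ΔP = 39; V ≈ 6.5 × 39^0.634 ≈ 66.32 kt.
Difference ≈ 87.63 − 66.32 = 21.31 → 21 kt.

21 kt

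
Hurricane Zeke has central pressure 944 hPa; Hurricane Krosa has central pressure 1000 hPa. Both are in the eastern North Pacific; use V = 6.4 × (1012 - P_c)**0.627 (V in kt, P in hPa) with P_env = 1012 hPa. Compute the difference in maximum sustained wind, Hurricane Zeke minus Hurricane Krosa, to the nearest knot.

Hurricane Zeke: ΔP = 68; V ≈ 6.4 × 68^0.627 ≈ 90.19 kt.
Hurricane Krosa: ΔP = 12; V ≈ 6.4 × 12^0.627 ≈ 30.40 kt.
Difference ≈ 90.19 − 30.40 = 59.79 → 60 kt.

60 kt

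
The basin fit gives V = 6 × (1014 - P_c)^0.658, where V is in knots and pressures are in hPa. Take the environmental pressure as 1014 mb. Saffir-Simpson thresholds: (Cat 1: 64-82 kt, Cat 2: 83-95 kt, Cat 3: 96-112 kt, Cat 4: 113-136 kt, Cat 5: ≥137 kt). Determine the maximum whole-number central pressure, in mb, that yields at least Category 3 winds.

946 mb

Category 3 begins at V = 96 kt.
Required ΔP = (96/6)^(1/0.658) = 16.000^1.520 ≈ 67.60 mb.
P_c ≤ 1014 − 67.60 = 946.40, so the highest integer P_c is 946 mb.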